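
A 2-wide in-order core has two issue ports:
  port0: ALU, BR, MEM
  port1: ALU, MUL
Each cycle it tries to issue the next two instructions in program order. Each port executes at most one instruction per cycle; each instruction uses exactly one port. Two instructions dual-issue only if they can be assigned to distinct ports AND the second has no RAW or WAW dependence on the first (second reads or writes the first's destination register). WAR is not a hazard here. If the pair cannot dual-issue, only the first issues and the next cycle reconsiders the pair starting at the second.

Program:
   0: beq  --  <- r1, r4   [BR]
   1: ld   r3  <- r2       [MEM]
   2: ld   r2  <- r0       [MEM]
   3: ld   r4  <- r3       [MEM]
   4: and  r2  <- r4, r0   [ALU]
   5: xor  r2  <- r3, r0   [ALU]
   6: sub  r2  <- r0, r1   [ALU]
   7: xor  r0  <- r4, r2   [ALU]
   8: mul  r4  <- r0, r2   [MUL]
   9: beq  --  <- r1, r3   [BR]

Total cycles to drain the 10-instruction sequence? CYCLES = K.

#0 head=0: beq.BR i0 no-port BR/MEM
#1 head=1: ld.MEM i1 no-port MEM/MEM
#2 head=2: ld.MEM i2 no-port MEM/MEM
#3 head=3: ld.MEM i3 RAW r4
#4 head=4: and.ALU i4 WAW r2
#5 head=5: xor.ALU i5 WAW r2
#6 head=6: sub.ALU i6 RAW r2
#7 head=7: xor.ALU i7 RAW r0
#8 head=8: mul.MUL/beq.BR i8/i9 2-wide

CYCLES = 9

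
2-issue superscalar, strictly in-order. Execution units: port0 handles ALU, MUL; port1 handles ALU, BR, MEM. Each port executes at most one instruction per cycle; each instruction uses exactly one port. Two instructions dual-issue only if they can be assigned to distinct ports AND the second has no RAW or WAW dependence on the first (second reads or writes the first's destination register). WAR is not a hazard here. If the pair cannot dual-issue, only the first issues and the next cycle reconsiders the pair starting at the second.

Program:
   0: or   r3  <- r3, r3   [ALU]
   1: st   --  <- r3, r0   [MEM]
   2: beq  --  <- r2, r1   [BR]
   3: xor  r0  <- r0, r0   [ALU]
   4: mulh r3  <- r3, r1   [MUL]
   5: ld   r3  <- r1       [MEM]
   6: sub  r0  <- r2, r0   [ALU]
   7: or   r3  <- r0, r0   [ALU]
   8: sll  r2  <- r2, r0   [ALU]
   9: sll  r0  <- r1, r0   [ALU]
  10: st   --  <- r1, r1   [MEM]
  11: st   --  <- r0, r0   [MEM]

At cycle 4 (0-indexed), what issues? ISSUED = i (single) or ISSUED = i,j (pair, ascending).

[0] i0  or.ALU  -- RAW r3
[1] i1  st.MEM  -- no-port MEM/BR
[2] i2,i3  beq.BR+xor.ALU  -- pair
[3] i4  mulh.MUL  -- WAW r3
[4] i5,i6  ld.MEM+sub.ALU  -- pair
[5] i7,i8  or.ALU+sll.ALU  -- pair
[6] i9,i10  sll.ALU+st.MEM  -- pair
[7] i11  st.MEM  -- tail

ISSUED = 5,6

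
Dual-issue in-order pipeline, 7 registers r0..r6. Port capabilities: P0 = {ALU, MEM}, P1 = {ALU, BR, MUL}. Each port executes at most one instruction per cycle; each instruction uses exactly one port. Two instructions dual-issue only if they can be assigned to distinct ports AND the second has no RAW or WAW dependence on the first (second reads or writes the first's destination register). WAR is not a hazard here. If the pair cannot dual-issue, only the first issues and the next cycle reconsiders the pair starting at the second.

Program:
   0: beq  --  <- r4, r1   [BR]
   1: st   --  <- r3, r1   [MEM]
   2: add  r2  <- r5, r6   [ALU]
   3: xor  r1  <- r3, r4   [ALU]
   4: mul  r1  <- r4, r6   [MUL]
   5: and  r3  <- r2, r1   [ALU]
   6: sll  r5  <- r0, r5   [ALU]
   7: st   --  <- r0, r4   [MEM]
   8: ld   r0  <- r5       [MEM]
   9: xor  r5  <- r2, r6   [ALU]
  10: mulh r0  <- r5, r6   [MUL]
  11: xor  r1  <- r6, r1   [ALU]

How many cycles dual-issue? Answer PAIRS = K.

PAIRS = 5

t=0 i0+i1:beq.BR;st.MEM ; 2-wide
t=1 i2+i3:add.ALU;xor.ALU ; 2-wide
t=2 i4:mul.MUL ; RAW r1
t=3 i5+i6:and.ALU;sll.ALU ; 2-wide
t=4 i7:st.MEM ; no-port MEM/MEM
t=5 i8+i9:ld.MEM;xor.ALU ; 2-wide
t=6 i10+i11:mulh.MUL;xor.ALU ; 2-wide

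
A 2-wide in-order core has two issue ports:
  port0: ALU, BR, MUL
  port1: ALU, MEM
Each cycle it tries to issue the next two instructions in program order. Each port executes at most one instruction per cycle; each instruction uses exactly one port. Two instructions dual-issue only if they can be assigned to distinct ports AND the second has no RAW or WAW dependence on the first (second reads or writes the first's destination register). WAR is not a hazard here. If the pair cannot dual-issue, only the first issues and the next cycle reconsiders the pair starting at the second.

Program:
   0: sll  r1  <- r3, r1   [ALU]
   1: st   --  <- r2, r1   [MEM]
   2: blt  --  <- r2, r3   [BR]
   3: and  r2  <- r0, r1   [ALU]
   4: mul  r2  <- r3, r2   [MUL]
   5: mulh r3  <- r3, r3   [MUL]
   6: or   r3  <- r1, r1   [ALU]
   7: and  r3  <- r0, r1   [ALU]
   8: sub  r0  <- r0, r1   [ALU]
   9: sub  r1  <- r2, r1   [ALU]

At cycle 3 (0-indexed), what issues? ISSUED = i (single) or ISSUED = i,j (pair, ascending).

t=0 i0:sll.ALU ; RAW r1
t=1 i1,i2:st.MEM/blt.BR ; pair
t=2 i3:and.ALU ; RAW+WAW r2
t=3 i4:mul.MUL ; no-port MUL/MUL
t=4 i5:mulh.MUL ; WAW r3
t=5 i6:or.ALU ; WAW r3
t=6 i7,i8:and.ALU/sub.ALU ; pair
t=7 i9:sub.ALU ; tail

ISSUED = 4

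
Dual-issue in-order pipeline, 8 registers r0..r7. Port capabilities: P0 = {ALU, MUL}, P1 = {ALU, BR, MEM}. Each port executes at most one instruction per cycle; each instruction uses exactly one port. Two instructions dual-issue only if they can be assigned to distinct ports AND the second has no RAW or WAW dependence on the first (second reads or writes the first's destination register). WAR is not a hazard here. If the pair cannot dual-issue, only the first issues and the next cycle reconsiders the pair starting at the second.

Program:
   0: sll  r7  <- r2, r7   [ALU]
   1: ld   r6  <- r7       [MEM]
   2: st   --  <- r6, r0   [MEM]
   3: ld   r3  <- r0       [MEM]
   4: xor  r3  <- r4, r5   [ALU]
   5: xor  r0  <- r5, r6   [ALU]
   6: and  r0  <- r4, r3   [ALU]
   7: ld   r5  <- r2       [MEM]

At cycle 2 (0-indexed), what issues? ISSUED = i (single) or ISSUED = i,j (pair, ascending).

c0: i0 sll.ALU  RAW r7
c1: i1 ld.MEM  no-port MEM/MEM
c2: i2 st.MEM  no-port MEM/MEM
c3: i3 ld.MEM  WAW r3
c4: i4&i5 xor.ALU xor.ALU  pair
c5: i6&i7 and.ALU ld.MEM  pair

ISSUED = 2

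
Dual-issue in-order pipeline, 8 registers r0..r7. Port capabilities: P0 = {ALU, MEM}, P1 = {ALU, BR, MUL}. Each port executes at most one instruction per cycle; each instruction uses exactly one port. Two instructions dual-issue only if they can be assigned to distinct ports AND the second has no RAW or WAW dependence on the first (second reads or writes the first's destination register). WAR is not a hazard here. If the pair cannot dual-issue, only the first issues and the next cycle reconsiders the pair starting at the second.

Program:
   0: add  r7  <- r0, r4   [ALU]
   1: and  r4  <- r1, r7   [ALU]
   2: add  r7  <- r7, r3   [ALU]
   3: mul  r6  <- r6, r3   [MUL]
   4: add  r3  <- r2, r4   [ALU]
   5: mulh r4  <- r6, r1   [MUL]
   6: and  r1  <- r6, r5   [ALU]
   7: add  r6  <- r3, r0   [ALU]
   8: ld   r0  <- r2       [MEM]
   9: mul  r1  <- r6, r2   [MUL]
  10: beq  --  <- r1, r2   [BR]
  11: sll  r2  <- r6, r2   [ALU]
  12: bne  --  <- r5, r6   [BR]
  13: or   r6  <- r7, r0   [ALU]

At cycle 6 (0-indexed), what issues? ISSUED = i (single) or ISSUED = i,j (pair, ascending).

[0] i0  add.ALU  -- RAW r7
[1] i1,i2  and.ALU+add.ALU  -- pair
[2] i3,i4  mul.MUL+add.ALU  -- pair
[3] i5,i6  mulh.MUL+and.ALU  -- pair
[4] i7,i8  add.ALU+ld.MEM  -- pair
[5] i9  mul.MUL  -- no-port MUL/BR
[6] i10,i11  beq.BR+sll.ALU  -- pair
[7] i12,i13  bne.BR+or.ALU  -- pair

ISSUED = 10,11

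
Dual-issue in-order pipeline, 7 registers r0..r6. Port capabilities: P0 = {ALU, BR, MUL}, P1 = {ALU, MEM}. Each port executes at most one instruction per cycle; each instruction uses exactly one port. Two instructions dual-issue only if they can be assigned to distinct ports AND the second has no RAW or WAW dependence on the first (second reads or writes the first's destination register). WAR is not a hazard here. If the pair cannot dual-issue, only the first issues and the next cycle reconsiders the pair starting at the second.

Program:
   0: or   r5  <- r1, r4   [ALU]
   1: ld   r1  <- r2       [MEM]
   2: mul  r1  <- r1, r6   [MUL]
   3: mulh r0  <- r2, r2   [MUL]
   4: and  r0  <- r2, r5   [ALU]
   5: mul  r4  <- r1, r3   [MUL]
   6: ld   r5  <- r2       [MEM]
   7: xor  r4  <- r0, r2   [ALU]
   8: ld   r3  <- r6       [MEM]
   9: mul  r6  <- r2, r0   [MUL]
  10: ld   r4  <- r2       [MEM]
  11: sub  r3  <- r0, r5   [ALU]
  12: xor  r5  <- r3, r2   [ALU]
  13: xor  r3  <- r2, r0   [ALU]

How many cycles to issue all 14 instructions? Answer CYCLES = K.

CYCLES = 8

t=0 i0/i1:or.ALU ld.MEM ; dual
t=1 i2:mul.MUL ; no-port MUL/MUL
t=2 i3:mulh.MUL ; WAW r0
t=3 i4/i5:and.ALU mul.MUL ; dual
t=4 i6/i7:ld.MEM xor.ALU ; dual
t=5 i8/i9:ld.MEM mul.MUL ; dual
t=6 i10/i11:ld.MEM sub.ALU ; dual
t=7 i12/i13:xor.ALU xor.ALU ; dual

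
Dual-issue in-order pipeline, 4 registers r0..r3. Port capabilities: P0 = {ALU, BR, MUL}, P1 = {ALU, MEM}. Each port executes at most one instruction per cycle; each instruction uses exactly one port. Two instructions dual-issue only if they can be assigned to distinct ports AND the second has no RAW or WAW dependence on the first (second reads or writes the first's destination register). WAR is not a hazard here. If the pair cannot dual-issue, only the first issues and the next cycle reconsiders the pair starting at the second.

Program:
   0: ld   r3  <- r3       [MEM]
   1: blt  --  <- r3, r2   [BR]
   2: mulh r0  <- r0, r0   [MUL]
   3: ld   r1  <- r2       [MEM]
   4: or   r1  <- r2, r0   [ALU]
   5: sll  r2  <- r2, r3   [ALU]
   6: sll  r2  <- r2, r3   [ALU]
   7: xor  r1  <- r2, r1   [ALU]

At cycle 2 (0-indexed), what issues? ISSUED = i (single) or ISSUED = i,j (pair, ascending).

ISSUED = 2,3

[0] i0  ld  -- RAW r3
[1] i1  blt  -- no-port BR/MUL
[2] i2&i3  mulh;ld  -- 2-wide
[3] i4&i5  or;sll  -- 2-wide
[4] i6  sll  -- RAW r2
[5] i7  xor  -- tail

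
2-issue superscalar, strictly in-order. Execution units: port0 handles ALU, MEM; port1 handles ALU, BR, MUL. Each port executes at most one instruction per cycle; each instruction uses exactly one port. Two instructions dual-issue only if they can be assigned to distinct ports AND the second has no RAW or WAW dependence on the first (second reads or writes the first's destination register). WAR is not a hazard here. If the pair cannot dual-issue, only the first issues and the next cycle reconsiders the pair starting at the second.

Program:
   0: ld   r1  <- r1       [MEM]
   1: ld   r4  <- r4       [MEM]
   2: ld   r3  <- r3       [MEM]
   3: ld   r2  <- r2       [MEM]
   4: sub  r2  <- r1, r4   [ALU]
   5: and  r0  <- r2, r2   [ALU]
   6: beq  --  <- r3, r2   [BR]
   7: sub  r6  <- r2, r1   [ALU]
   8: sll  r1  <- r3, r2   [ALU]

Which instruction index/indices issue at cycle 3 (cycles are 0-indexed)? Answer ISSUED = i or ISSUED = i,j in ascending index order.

ISSUED = 3

  cy0 -> i0 (ld.MEM) no-port MEM/MEM
  cy1 -> i1 (ld.MEM) no-port MEM/MEM
  cy2 -> i2 (ld.MEM) no-port MEM/MEM
  cy3 -> i3 (ld.MEM) WAW r2
  cy4 -> i4 (sub.ALU) RAW r2
  cy5 -> i5,i6 (and.ALU+beq.BR) 2-wide
  cy6 -> i7,i8 (sub.ALU+sll.ALU) 2-wide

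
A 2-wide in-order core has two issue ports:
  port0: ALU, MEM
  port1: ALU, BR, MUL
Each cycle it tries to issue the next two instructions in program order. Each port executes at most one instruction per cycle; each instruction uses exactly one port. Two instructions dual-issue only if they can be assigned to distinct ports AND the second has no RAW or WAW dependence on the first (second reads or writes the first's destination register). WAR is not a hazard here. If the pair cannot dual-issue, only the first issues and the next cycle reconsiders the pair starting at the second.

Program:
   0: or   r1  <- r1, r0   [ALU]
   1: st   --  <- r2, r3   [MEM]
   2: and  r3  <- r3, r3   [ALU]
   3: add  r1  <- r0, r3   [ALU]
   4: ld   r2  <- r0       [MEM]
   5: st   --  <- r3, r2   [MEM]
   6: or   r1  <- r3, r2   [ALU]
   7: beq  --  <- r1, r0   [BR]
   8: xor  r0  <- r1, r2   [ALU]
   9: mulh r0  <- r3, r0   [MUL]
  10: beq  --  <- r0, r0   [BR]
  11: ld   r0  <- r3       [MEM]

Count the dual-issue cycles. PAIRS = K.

  cy0 -> i0/i1 (or.ALU;st.MEM) dual
  cy1 -> i2 (and.ALU) RAW r3
  cy2 -> i3/i4 (add.ALU;ld.MEM) dual
  cy3 -> i5/i6 (st.MEM;or.ALU) dual
  cy4 -> i7/i8 (beq.BR;xor.ALU) dual
  cy5 -> i9 (mulh.MUL) no-port MUL/BR
  cy6 -> i10/i11 (beq.BR;ld.MEM) dual

PAIRS = 5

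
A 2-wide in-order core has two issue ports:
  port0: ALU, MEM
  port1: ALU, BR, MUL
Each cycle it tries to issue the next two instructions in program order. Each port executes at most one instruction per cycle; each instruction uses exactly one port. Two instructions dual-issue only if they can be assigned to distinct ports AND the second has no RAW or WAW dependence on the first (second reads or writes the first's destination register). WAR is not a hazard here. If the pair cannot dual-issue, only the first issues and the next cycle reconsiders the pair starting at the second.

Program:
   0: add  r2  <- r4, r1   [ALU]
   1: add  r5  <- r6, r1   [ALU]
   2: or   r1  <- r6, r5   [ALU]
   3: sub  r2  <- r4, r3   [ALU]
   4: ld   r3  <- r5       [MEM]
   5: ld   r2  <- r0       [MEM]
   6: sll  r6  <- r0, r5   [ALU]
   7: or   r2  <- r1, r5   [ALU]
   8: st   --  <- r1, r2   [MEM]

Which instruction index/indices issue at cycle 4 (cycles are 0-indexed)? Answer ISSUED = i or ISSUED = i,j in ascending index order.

0. add.ALU/add.ALU @i0/i1  | dual
1. or.ALU/sub.ALU @i2/i3  | dual
2. ld.MEM @i4  | no-port MEM/MEM
3. ld.MEM/sll.ALU @i5/i6  | dual
4. or.ALU @i7  | RAW r2
5. st.MEM @i8  | tail

ISSUED = 7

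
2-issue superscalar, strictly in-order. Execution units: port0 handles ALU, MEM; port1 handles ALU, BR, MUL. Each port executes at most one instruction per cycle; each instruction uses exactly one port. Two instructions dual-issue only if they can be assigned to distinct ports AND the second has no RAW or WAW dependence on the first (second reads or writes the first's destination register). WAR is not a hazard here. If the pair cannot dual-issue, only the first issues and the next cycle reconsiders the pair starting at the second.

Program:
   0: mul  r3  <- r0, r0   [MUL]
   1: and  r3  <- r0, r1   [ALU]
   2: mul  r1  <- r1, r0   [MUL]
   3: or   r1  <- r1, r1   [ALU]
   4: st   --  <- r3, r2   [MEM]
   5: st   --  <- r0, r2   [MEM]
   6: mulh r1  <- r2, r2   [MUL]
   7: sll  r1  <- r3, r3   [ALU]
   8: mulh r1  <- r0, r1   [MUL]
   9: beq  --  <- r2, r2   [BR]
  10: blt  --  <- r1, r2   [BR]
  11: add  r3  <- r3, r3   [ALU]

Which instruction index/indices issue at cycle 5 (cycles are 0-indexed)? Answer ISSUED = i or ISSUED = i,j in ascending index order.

ISSUED = 8

t=0 i0:mul.MUL ; WAW r3
t=1 i1+i2:and.ALU+mul.MUL ; 2-wide
t=2 i3+i4:or.ALU+st.MEM ; 2-wide
t=3 i5+i6:st.MEM+mulh.MUL ; 2-wide
t=4 i7:sll.ALU ; RAW+WAW r1
t=5 i8:mulh.MUL ; no-port MUL/BR
t=6 i9:beq.BR ; no-port BR/BR
t=7 i10+i11:blt.BR+add.ALU ; 2-wide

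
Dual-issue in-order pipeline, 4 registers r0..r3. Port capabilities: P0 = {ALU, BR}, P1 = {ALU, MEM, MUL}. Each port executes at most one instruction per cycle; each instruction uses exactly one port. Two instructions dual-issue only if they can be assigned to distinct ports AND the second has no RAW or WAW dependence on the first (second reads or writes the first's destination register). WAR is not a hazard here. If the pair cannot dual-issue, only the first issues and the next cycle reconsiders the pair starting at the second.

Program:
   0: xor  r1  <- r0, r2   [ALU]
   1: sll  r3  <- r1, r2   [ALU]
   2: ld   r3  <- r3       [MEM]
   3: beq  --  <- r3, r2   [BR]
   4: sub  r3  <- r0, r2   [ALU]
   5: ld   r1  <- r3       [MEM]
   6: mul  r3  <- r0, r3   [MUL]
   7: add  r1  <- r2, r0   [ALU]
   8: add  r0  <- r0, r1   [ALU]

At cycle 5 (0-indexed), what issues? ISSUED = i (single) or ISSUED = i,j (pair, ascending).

t=0 i0:xor ; RAW r1
t=1 i1:sll ; RAW+WAW r3
t=2 i2:ld ; RAW r3
t=3 i3/i4:beq;sub ; pair
t=4 i5:ld ; no-port MEM/MUL
t=5 i6/i7:mul;add ; pair
t=6 i8:add ; tail

ISSUED = 6,7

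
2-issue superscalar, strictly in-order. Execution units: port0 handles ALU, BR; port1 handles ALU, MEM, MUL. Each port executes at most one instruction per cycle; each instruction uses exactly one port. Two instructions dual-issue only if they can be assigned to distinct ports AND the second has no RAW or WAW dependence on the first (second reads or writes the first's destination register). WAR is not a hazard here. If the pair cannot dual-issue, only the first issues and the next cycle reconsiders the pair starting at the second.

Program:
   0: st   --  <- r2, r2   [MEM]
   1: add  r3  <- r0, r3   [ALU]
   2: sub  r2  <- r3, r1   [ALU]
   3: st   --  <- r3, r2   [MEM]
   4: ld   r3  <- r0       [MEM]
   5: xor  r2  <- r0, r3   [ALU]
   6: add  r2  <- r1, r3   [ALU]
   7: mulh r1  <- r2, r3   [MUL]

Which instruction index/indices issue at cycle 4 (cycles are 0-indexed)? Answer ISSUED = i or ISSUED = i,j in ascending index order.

  cy0 -> i0,i1 (st.MEM+add.ALU) 2-wide
  cy1 -> i2 (sub.ALU) RAW r2
  cy2 -> i3 (st.MEM) no-port MEM/MEM
  cy3 -> i4 (ld.MEM) RAW r3
  cy4 -> i5 (xor.ALU) WAW r2
  cy5 -> i6 (add.ALU) RAW r2
  cy6 -> i7 (mulh.MUL) tail

ISSUED = 5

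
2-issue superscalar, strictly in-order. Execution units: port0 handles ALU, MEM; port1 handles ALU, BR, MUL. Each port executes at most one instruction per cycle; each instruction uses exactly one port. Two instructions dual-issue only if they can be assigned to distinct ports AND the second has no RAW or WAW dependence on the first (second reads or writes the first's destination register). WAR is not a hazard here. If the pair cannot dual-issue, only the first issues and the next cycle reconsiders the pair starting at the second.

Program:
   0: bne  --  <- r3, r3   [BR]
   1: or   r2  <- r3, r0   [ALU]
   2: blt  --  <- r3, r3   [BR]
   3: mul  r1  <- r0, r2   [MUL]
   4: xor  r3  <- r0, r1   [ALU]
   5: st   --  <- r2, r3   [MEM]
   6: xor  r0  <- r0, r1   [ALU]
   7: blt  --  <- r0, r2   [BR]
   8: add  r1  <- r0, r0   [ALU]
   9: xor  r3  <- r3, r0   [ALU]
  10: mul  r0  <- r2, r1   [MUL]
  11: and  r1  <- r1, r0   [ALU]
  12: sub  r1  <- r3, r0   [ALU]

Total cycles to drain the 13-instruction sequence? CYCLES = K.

[0] i0+i1  bne.BR;or.ALU  -- dual
[1] i2  blt.BR  -- no-port BR/MUL
[2] i3  mul.MUL  -- RAW r1
[3] i4  xor.ALU  -- RAW r3
[4] i5+i6  st.MEM;xor.ALU  -- dual
[5] i7+i8  blt.BR;add.ALU  -- dual
[6] i9+i10  xor.ALU;mul.MUL  -- dual
[7] i11  and.ALU  -- WAW r1
[8] i12  sub.ALU  -- tail

CYCLES = 9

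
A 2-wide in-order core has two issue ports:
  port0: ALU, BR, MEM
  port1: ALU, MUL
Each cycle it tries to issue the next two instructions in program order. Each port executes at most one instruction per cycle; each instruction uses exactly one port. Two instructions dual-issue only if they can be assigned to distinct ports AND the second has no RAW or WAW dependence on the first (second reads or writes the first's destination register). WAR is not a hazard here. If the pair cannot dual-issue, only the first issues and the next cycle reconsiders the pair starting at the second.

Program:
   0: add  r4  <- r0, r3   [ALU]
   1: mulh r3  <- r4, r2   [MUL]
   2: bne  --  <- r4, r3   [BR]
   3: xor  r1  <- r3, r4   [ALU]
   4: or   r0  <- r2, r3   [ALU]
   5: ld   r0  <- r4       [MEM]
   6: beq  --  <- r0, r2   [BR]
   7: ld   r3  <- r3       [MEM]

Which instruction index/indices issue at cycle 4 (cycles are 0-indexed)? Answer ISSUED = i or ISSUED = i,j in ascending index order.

#0 head=0: add i0 RAW r4
#1 head=1: mulh i1 RAW r3
#2 head=2: bne+xor i2+i3 pair
#3 head=4: or i4 WAW r0
#4 head=5: ld i5 no-port MEM/BR
#5 head=6: beq i6 no-port BR/MEM
#6 head=7: ld i7 tail

ISSUED = 5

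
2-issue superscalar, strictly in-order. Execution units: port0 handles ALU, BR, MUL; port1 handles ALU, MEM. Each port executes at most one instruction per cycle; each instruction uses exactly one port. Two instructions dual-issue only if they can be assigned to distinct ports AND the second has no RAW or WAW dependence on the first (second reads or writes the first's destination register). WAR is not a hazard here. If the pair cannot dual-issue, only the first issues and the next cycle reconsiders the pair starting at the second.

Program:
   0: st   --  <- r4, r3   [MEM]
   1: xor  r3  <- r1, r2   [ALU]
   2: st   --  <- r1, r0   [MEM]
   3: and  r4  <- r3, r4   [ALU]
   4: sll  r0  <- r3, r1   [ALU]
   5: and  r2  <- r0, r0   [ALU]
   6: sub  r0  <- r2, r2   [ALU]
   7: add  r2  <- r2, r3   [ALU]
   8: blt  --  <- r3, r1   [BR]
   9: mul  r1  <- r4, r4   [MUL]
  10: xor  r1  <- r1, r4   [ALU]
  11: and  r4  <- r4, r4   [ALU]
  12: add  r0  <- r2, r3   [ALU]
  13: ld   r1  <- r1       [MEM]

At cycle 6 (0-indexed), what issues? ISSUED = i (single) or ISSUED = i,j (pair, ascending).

0. st.MEM+xor.ALU @i0/i1  | dual
1. st.MEM+and.ALU @i2/i3  | dual
2. sll.ALU @i4  | RAW r0
3. and.ALU @i5  | RAW r2
4. sub.ALU+add.ALU @i6/i7  | dual
5. blt.BR @i8  | no-port BR/MUL
6. mul.MUL @i9  | RAW+WAW r1
7. xor.ALU+and.ALU @i10/i11  | dual
8. add.ALU+ld.MEM @i12/i13  | dual

ISSUED = 9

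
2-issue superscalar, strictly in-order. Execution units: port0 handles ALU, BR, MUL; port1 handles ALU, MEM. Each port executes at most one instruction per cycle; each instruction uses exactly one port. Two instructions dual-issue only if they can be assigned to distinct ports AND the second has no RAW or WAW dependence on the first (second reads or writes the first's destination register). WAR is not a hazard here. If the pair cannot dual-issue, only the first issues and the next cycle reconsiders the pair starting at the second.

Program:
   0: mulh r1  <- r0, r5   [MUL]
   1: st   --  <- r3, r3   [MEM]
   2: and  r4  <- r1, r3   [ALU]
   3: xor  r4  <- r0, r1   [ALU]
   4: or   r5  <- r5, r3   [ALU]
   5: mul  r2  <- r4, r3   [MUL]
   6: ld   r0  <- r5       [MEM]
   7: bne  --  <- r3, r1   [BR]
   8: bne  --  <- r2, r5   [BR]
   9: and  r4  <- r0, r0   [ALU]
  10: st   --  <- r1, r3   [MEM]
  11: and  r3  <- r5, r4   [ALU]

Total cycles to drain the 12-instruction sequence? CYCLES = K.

CYCLES = 7

0. mulh.MUL+st.MEM @i0/i1  | dual
1. and.ALU @i2  | WAW r4
2. xor.ALU+or.ALU @i3/i4  | dual
3. mul.MUL+ld.MEM @i5/i6  | dual
4. bne.BR @i7  | no-port BR/BR
5. bne.BR+and.ALU @i8/i9  | dual
6. st.MEM+and.ALU @i10/i11  | dual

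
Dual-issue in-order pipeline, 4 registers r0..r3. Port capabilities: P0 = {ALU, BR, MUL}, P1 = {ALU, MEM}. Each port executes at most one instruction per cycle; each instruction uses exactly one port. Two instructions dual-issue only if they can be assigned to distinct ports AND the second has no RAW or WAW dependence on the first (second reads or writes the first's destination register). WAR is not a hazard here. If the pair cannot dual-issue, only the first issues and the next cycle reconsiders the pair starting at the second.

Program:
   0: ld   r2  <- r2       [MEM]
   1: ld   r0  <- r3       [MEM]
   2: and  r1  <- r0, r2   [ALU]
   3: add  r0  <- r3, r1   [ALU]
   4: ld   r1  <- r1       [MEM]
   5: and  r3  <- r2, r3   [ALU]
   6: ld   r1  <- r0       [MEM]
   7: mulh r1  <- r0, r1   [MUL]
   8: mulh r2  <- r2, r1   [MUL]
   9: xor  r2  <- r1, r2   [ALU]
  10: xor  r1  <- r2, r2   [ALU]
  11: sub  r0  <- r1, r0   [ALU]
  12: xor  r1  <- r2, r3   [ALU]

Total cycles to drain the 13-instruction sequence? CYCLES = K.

c0: i0 ld.MEM  no-port MEM/MEM
c1: i1 ld.MEM  RAW r0
c2: i2 and.ALU  RAW r1
c3: i3,i4 add.ALU ld.MEM  2-wide
c4: i5,i6 and.ALU ld.MEM  2-wide
c5: i7 mulh.MUL  no-port MUL/MUL
c6: i8 mulh.MUL  RAW+WAW r2
c7: i9 xor.ALU  RAW r2
c8: i10 xor.ALU  RAW r1
c9: i11,i12 sub.ALU xor.ALU  2-wide

CYCLES = 10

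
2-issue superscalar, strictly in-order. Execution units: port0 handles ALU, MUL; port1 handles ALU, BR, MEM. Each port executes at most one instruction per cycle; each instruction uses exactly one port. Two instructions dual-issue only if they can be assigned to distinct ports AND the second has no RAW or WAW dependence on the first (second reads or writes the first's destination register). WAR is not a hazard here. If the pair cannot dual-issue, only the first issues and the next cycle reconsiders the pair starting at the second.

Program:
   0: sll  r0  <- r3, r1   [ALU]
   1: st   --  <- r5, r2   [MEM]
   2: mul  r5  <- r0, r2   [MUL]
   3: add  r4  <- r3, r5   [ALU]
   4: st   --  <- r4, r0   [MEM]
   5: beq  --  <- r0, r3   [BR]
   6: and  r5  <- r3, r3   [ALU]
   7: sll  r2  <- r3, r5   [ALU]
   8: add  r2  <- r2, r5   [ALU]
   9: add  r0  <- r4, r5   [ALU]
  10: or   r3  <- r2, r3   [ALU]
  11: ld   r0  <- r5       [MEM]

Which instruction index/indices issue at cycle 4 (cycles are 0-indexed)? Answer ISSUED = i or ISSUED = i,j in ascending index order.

#0 head=0: sll/st i0,i1 dual
#1 head=2: mul i2 RAW r5
#2 head=3: add i3 RAW r4
#3 head=4: st i4 no-port MEM/BR
#4 head=5: beq/and i5,i6 dual
#5 head=7: sll i7 RAW+WAW r2
#6 head=8: add/add i8,i9 dual
#7 head=10: or/ld i10,i11 dual

ISSUED = 5,6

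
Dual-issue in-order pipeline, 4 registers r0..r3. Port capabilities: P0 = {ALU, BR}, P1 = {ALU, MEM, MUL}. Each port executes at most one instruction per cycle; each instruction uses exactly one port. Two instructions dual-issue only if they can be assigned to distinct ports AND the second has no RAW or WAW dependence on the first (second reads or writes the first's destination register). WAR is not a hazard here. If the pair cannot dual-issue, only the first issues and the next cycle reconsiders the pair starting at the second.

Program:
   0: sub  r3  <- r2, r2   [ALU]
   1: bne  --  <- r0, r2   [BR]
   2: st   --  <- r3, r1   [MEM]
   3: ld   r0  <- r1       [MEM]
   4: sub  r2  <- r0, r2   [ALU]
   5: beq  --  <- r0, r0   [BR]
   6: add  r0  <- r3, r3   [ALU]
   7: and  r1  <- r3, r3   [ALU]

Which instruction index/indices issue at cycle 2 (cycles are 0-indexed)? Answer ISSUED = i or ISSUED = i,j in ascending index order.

ISSUED = 3

t=0 i0/i1:sub.ALU/bne.BR ; 2-wide
t=1 i2:st.MEM ; no-port MEM/MEM
t=2 i3:ld.MEM ; RAW r0
t=3 i4/i5:sub.ALU/beq.BR ; 2-wide
t=4 i6/i7:add.ALU/and.ALU ; 2-wide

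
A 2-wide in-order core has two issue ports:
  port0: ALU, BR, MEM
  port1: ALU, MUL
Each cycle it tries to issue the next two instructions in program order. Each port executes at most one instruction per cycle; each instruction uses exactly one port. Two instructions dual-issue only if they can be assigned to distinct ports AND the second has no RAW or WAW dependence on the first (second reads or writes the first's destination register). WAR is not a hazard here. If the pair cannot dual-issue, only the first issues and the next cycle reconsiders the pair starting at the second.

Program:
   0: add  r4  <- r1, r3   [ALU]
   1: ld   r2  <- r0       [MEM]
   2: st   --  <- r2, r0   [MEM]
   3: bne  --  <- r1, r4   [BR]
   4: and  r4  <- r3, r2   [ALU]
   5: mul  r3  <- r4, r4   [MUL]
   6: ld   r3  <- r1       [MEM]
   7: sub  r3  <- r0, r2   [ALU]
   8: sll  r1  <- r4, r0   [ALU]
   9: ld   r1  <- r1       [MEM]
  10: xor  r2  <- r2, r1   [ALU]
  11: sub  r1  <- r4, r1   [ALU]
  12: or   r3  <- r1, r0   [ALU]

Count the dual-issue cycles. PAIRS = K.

0. add/ld @i0/i1  | 2-wide
1. st @i2  | no-port MEM/BR
2. bne/and @i3/i4  | 2-wide
3. mul @i5  | WAW r3
4. ld @i6  | WAW r3
5. sub/sll @i7/i8  | 2-wide
6. ld @i9  | RAW r1
7. xor/sub @i10/i11  | 2-wide
8. or @i12  | tail

PAIRS = 4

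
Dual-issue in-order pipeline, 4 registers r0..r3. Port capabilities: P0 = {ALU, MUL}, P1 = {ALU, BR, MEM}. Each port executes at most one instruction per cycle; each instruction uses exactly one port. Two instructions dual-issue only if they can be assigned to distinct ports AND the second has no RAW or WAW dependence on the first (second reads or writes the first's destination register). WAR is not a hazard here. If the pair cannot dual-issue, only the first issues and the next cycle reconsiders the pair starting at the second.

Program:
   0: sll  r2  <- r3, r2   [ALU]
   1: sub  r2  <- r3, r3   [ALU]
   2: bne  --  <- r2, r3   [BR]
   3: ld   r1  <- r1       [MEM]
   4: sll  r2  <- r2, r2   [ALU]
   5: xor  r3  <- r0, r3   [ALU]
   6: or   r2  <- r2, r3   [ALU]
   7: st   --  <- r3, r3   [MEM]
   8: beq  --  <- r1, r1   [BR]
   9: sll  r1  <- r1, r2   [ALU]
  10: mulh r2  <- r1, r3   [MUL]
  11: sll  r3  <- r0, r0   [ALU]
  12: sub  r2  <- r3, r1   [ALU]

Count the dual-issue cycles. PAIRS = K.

0. sll @i0  | WAW r2
1. sub @i1  | RAW r2
2. bne @i2  | no-port BR/MEM
3. ld sll @i3/i4  | dual
4. xor @i5  | RAW r3
5. or st @i6/i7  | dual
6. beq sll @i8/i9  | dual
7. mulh sll @i10/i11  | dual
8. sub @i12  | tail

PAIRS = 4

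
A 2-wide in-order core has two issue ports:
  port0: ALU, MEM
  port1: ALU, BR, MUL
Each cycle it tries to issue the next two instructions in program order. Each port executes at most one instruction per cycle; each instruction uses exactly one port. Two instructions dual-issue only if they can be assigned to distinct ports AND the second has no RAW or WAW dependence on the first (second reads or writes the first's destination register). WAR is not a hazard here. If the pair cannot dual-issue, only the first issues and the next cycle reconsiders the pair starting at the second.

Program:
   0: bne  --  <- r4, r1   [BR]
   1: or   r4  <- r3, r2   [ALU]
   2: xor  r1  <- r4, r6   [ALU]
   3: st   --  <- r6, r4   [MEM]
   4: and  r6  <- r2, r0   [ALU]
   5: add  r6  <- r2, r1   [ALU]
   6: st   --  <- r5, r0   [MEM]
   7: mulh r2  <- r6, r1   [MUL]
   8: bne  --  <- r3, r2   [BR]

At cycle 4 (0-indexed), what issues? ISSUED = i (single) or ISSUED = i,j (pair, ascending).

ISSUED = 7

[0] i0&i1  bne;or  -- pair
[1] i2&i3  xor;st  -- pair
[2] i4  and  -- WAW r6
[3] i5&i6  add;st  -- pair
[4] i7  mulh  -- no-port MUL/BR
[5] i8  bne  -- tail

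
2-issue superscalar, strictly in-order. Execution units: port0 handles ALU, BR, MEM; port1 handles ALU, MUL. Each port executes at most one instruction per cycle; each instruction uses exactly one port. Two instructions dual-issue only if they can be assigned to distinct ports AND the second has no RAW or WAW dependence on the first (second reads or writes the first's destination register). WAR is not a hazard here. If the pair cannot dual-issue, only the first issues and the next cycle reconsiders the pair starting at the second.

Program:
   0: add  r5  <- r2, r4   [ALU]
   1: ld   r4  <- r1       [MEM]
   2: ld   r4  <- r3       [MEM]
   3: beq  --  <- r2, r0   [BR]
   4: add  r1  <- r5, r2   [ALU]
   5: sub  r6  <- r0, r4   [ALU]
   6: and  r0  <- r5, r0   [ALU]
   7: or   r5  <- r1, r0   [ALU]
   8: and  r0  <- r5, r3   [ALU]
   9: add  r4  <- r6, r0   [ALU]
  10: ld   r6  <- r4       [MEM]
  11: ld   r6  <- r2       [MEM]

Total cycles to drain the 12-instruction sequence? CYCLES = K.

c0: i0,i1 add.ALU;ld.MEM  dual
c1: i2 ld.MEM  no-port MEM/BR
c2: i3,i4 beq.BR;add.ALU  dual
c3: i5,i6 sub.ALU;and.ALU  dual
c4: i7 or.ALU  RAW r5
c5: i8 and.ALU  RAW r0
c6: i9 add.ALU  RAW r4
c7: i10 ld.MEM  no-port MEM/MEM
c8: i11 ld.MEM  tail

CYCLES = 9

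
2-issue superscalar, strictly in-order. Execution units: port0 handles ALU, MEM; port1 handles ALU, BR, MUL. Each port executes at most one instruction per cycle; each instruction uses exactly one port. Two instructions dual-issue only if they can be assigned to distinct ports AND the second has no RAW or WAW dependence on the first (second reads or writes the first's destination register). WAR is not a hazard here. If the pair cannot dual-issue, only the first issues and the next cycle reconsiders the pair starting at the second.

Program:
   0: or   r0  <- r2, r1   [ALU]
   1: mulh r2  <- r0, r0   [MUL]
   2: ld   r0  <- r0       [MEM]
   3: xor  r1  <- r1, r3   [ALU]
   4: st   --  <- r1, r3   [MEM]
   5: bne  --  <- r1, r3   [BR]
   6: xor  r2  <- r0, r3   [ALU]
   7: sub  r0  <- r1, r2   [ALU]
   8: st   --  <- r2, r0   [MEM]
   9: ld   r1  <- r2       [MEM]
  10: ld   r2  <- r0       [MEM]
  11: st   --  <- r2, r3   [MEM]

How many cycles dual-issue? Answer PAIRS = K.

PAIRS = 2

0. or @i0  | RAW r0
1. mulh ld @i1&i2  | 2-wide
2. xor @i3  | RAW r1
3. st bne @i4&i5  | 2-wide
4. xor @i6  | RAW r2
5. sub @i7  | RAW r0
6. st @i8  | no-port MEM/MEM
7. ld @i9  | no-port MEM/MEM
8. ld @i10  | no-port MEM/MEM
9. st @i11  | tail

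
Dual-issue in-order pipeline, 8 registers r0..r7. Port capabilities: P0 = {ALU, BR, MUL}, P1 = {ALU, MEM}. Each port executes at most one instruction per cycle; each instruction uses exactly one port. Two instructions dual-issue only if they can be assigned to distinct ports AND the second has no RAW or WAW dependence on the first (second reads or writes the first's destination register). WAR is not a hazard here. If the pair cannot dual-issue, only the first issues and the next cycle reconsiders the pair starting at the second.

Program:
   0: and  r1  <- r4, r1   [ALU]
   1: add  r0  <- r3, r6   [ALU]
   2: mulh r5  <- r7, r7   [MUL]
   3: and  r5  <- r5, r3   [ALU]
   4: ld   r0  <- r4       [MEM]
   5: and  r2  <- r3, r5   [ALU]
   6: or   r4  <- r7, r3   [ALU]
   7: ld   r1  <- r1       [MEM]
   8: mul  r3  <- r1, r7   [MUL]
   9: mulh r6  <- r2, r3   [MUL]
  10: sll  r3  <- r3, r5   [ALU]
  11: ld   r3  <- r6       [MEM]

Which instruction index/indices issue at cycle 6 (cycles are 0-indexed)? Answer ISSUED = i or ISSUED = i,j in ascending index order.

  cy0 -> i0&i1 (and.ALU add.ALU) dual
  cy1 -> i2 (mulh.MUL) RAW+WAW r5
  cy2 -> i3&i4 (and.ALU ld.MEM) dual
  cy3 -> i5&i6 (and.ALU or.ALU) dual
  cy4 -> i7 (ld.MEM) RAW r1
  cy5 -> i8 (mul.MUL) no-port MUL/MUL
  cy6 -> i9&i10 (mulh.MUL sll.ALU) dual
  cy7 -> i11 (ld.MEM) tail

ISSUED = 9,10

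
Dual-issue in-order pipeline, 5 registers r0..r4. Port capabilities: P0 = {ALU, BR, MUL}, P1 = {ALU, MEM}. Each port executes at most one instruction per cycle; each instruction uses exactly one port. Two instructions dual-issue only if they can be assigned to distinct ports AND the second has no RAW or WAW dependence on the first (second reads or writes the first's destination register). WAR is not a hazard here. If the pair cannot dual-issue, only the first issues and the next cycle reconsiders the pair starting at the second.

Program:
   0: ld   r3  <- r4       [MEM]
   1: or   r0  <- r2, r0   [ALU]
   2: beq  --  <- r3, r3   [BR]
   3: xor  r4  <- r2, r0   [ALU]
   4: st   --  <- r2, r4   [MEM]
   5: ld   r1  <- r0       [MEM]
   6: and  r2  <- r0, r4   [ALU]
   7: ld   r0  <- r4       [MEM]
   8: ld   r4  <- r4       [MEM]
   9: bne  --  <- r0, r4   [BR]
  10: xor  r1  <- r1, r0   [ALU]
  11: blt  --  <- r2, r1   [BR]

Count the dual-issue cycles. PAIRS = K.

0. ld or @i0+i1  | pair
1. beq xor @i2+i3  | pair
2. st @i4  | no-port MEM/MEM
3. ld and @i5+i6  | pair
4. ld @i7  | no-port MEM/MEM
5. ld @i8  | RAW r4
6. bne xor @i9+i10  | pair
7. blt @i11  | tail

PAIRS = 4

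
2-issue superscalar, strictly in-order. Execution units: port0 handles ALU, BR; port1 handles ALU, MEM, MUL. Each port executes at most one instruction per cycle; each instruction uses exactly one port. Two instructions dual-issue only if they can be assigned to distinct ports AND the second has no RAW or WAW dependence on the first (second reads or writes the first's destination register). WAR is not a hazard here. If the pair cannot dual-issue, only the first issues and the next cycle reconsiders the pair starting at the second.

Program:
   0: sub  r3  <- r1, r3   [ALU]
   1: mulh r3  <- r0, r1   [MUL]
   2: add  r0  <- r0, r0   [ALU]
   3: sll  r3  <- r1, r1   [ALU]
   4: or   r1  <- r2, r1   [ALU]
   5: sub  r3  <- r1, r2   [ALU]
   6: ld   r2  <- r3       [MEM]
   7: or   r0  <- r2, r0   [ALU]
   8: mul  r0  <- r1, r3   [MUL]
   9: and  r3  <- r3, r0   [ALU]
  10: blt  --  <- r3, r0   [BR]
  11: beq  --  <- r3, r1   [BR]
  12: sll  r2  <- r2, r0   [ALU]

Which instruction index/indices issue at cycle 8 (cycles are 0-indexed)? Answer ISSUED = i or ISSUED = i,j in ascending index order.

c0: i0 sub.ALU  WAW r3
c1: i1/i2 mulh.MUL/add.ALU  dual
c2: i3/i4 sll.ALU/or.ALU  dual
c3: i5 sub.ALU  RAW r3
c4: i6 ld.MEM  RAW r2
c5: i7 or.ALU  WAW r0
c6: i8 mul.MUL  RAW r0
c7: i9 and.ALU  RAW r3
c8: i10 blt.BR  no-port BR/BR
c9: i11/i12 beq.BR/sll.ALU  dual

ISSUED = 10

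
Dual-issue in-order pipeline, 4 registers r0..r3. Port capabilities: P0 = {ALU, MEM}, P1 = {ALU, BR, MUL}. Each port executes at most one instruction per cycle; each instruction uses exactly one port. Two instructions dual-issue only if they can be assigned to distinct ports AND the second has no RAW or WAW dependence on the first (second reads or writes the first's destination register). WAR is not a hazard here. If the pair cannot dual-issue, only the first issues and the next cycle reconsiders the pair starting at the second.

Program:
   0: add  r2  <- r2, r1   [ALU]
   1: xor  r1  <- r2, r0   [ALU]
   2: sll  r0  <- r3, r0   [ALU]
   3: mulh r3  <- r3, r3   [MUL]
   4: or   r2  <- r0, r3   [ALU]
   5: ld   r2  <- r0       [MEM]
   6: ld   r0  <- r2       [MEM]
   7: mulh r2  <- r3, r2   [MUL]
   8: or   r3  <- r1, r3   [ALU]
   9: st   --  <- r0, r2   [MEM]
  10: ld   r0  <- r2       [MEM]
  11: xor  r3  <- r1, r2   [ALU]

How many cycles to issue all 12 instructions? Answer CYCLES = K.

#0 head=0: add.ALU i0 RAW r2
#1 head=1: xor.ALU;sll.ALU i1,i2 pair
#2 head=3: mulh.MUL i3 RAW r3
#3 head=4: or.ALU i4 WAW r2
#4 head=5: ld.MEM i5 no-port MEM/MEM
#5 head=6: ld.MEM;mulh.MUL i6,i7 pair
#6 head=8: or.ALU;st.MEM i8,i9 pair
#7 head=10: ld.MEM;xor.ALU i10,i11 pair

CYCLES = 8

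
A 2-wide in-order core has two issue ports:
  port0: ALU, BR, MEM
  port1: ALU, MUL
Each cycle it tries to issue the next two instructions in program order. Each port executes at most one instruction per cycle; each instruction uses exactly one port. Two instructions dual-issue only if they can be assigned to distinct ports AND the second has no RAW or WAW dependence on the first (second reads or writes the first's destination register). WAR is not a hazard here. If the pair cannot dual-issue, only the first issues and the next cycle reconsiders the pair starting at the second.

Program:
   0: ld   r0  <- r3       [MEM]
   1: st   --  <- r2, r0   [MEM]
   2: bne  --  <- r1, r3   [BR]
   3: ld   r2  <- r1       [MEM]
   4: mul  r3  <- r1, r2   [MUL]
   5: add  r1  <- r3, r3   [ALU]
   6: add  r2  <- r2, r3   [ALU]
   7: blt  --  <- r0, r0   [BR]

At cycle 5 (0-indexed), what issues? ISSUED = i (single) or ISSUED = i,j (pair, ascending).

ISSUED = 5,6

c0: i0 ld.MEM  no-port MEM/MEM
c1: i1 st.MEM  no-port MEM/BR
c2: i2 bne.BR  no-port BR/MEM
c3: i3 ld.MEM  RAW r2
c4: i4 mul.MUL  RAW r3
c5: i5/i6 add.ALU add.ALU  dual
c6: i7 blt.BR  tail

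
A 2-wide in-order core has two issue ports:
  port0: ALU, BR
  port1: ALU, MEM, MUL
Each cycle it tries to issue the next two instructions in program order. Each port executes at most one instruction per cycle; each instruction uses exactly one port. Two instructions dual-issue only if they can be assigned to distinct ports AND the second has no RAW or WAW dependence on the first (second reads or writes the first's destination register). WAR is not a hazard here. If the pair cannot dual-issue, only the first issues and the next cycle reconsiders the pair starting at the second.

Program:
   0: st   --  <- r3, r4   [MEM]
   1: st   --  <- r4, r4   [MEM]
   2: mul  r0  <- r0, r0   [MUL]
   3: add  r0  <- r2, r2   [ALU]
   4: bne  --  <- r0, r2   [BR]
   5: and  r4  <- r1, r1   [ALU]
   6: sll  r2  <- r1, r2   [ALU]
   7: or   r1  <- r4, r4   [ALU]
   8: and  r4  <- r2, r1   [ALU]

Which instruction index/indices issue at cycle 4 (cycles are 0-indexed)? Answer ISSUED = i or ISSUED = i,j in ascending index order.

#0 head=0: st i0 no-port MEM/MEM
#1 head=1: st i1 no-port MEM/MUL
#2 head=2: mul i2 WAW r0
#3 head=3: add i3 RAW r0
#4 head=4: bne;and i4+i5 pair
#5 head=6: sll;or i6+i7 pair
#6 head=8: and i8 tail

ISSUED = 4,5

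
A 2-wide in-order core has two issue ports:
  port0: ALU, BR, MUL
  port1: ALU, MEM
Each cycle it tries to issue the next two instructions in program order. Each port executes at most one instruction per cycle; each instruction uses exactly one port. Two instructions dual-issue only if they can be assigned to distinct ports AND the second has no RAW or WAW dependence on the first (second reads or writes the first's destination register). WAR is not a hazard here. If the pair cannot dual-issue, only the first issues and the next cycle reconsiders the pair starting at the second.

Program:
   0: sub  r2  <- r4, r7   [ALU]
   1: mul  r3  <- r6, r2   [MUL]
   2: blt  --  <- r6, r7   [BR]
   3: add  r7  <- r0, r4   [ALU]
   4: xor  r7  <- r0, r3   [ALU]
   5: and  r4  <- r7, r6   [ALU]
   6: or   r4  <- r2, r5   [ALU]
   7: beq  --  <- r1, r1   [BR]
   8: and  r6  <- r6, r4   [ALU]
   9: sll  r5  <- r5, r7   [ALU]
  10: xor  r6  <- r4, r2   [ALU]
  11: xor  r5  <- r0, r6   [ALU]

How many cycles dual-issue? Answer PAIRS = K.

PAIRS = 3

c0: i0 sub.ALU  RAW r2
c1: i1 mul.MUL  no-port MUL/BR
c2: i2,i3 blt.BR/add.ALU  dual
c3: i4 xor.ALU  RAW r7
c4: i5 and.ALU  WAW r4
c5: i6,i7 or.ALU/beq.BR  dual
c6: i8,i9 and.ALU/sll.ALU  dual
c7: i10 xor.ALU  RAW r6
c8: i11 xor.ALU  tail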